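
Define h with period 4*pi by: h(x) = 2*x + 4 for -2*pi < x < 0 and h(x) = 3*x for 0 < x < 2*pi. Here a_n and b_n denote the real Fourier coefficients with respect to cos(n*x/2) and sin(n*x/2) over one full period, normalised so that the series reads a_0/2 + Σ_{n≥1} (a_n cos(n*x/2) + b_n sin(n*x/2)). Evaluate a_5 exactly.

-4/(25*pi)

a_5 = (1/(2*pi)) ∫_{-2*pi}^{2*pi} h(x) cos(5*x/2) dx.
Split the integral at the breakpoints.
Integrating by parts (boundary term plus one more integral), an antiderivative of (2*x + 4) cos(5*x/2) is 4*x*sin(5*x/2)/5 + 8*sin(5*x/2)/5 + 8*cos(5*x/2)/25; evaluating from -2*pi to 0: ∫_{-2*pi}^{0} (2*x + 4) cos(5*x/2) dx = (8/25) - (-8/25) = 16/25.
Integrating by parts (boundary term plus one more integral), an antiderivative of (3*x) cos(5*x/2) is 6*x*sin(5*x/2)/5 + 12*cos(5*x/2)/25; evaluating from 0 to 2*pi: ∫_{0}^{2*pi} (3*x) cos(5*x/2) dx = (-12/25) - (12/25) = -24/25.
Summing the pieces and multiplying by (1/(2*pi)) gives a_5 = -4/(25*pi).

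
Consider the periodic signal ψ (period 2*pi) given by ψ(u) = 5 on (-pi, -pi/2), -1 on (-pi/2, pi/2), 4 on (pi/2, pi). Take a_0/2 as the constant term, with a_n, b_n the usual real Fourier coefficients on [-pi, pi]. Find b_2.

1/pi

b_2 = 1/pi ∫_{-pi}^{pi} ψ(u) sin(2*u) du.
Split the integral at the breakpoints.
Directly, an antiderivative of (5) sin(2*u) is -5*cos(2*u)/2; evaluating from -pi to -pi/2: ∫_{-pi}^{-pi/2} (5) sin(2*u) du = (5/2) - (-5/2) = 5.
Directly, an antiderivative of (-1) sin(2*u) is cos(2*u)/2; evaluating from -pi/2 to pi/2: ∫_{-pi/2}^{pi/2} (-1) sin(2*u) du = (-1/2) - (-1/2) = 0.
Directly, an antiderivative of (4) sin(2*u) is -2*cos(2*u); evaluating from pi/2 to pi: ∫_{pi/2}^{pi} (4) sin(2*u) du = (-2) - (2) = -4.
Summing the pieces and multiplying by (1/pi) gives b_2 = 1/pi.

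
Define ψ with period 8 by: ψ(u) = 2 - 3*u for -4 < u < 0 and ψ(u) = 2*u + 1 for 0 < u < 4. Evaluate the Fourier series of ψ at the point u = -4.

23/2

At u = -4 the one-sided limits are ψ(-4^-) = 9 and ψ(-4^+) = 14.
By Dirichlet's theorem the series converges to their average, [(9) + (14)]/2 = 23/2.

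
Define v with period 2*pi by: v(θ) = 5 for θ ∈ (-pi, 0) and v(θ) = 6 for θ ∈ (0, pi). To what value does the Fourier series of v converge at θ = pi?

11/2

θ = pi differs from θ = -pi by 1 full period(s), and the series is 2*pi-periodic.
At θ = -pi the one-sided limits are v(-pi^-) = 6 and v(-pi^+) = 5.
By Dirichlet's theorem the series converges to their average, [(6) + (5)]/2 = 11/2.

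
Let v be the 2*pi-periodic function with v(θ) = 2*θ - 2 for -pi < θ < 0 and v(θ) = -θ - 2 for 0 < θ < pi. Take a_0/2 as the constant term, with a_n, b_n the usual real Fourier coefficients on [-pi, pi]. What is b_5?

b_5 = 1/pi ∫_{-pi}^{pi} v(θ) sin(5*θ) dθ.
Split the integral at the breakpoints.
Integrating by parts (boundary term plus one more integral), an antiderivative of (2*θ - 2) sin(5*θ) is -2*θ*cos(5*θ)/5 + 2*sin(5*θ)/25 + 2*cos(5*θ)/5; evaluating from -pi to 0: ∫_{-pi}^{0} (2*θ - 2) sin(5*θ) dθ = (2/5) - (-2*pi/5 - 2/5) = 4/5 + 2*pi/5.
Integrating by parts (boundary term plus one more integral), an antiderivative of (-θ - 2) sin(5*θ) is θ*cos(5*θ)/5 - sin(5*θ)/25 + 2*cos(5*θ)/5; evaluating from 0 to pi: ∫_{0}^{pi} (-θ - 2) sin(5*θ) dθ = (-pi/5 - 2/5) - (2/5) = -4/5 - pi/5.
Summing the pieces and multiplying by (1/pi) gives b_5 = 1/5.

1/5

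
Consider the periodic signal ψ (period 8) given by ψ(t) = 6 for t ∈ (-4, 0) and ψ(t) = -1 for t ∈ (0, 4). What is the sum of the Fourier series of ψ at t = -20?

t = -20 differs from t = -4 by -2 full period(s), and the series is 8-periodic.
At t = -4 the one-sided limits are ψ(-4^-) = -1 and ψ(-4^+) = 6.
By Dirichlet's theorem the series converges to their average, [(-1) + (6)]/2 = 5/2.

5/2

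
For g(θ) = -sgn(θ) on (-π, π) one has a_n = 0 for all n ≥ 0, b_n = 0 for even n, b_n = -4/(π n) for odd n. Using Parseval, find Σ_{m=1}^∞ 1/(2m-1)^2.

Parseval: Σ b_n^2 = (1/π) ∫_{-π}^{π} g(θ)^2 dθ = 2.
Only odd n contribute, with b_n^2 = 16/(π^2 n^2), so Σ_{m≥1} 1/(2m-1)^2 = π^2·(2)/16 = pi**2/8.

pi**2/8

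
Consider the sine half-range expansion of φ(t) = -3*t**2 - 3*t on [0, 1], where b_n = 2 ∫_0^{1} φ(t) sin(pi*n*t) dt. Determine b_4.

3/pi

b_4 = 2 ∫_0^{1} (-3*t**2 - 3*t) sin(4*pi*t) dt.
Integrating by parts twice (tabular method), an antiderivative of (-3*t**2 - 3*t) sin(4*pi*t) is 3*t**2*cos(4*pi*t)/(4*pi) - 3*t*sin(4*pi*t)/(8*pi**2) + 3*t*cos(4*pi*t)/(4*pi) - 3*sin(4*pi*t)/(16*pi**2) - 3*cos(4*pi*t)/(32*pi**3); evaluating from 0 to 1: ∫_{0}^{1} (-3*t**2 - 3*t) sin(4*pi*t) dt = (3*(-1 + 16*pi**2)/(32*pi**3)) - (-3/(32*pi**3)) = 3/(2*pi).
Hence b_4 = 2·(3/(2*pi)) = 3/pi.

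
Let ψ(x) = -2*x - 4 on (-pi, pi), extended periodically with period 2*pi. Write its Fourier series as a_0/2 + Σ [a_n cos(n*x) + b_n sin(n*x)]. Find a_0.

-8

a_0 = 1/pi ∫_{-pi}^{pi} ψ(x) dx = 1/pi · (-8*pi) = -8.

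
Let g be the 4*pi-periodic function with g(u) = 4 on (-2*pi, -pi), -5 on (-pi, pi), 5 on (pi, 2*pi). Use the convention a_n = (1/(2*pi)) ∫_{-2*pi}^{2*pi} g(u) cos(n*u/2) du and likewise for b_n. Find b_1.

1/pi

b_1 = (1/(2*pi)) ∫_{-2*pi}^{2*pi} g(u) sin(u/2) du.
Split the integral at the breakpoints.
Directly, an antiderivative of (4) sin(u/2) is -8*cos(u/2); evaluating from -2*pi to -pi: ∫_{-2*pi}^{-pi} (4) sin(u/2) du = (0) - (8) = -8.
Directly, an antiderivative of (-5) sin(u/2) is 10*cos(u/2); evaluating from -pi to pi: ∫_{-pi}^{pi} (-5) sin(u/2) du = (0) - (0) = 0.
Directly, an antiderivative of (5) sin(u/2) is -10*cos(u/2); evaluating from pi to 2*pi: ∫_{pi}^{2*pi} (5) sin(u/2) du = (10) - (0) = 10.
Summing the pieces and multiplying by (1/(2*pi)) gives b_1 = 1/pi.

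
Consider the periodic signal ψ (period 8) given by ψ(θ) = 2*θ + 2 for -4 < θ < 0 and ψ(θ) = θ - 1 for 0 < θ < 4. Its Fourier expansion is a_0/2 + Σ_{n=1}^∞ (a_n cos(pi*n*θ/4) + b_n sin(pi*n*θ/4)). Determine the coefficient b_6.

-2/pi

b_6 = 1/4 ∫_{-4}^{4} ψ(θ) sin(3*pi*θ/2) dθ.
Split the integral at the breakpoints.
Integrating by parts (boundary term plus one more integral), an antiderivative of (2*θ + 2) sin(3*pi*θ/2) is -4*θ*cos(3*pi*θ/2)/(3*pi) + 8*sin(3*pi*θ/2)/(9*pi**2) - 4*cos(3*pi*θ/2)/(3*pi); evaluating from -4 to 0: ∫_{-4}^{0} (2*θ + 2) sin(3*pi*θ/2) dθ = (-4/(3*pi)) - (4/pi) = -16/(3*pi).
Integrating by parts (boundary term plus one more integral), an antiderivative of (θ - 1) sin(3*pi*θ/2) is -2*θ*cos(3*pi*θ/2)/(3*pi) + 4*sin(3*pi*θ/2)/(9*pi**2) + 2*cos(3*pi*θ/2)/(3*pi); evaluating from 0 to 4: ∫_{0}^{4} (θ - 1) sin(3*pi*θ/2) dθ = (-2/pi) - (2/(3*pi)) = -8/(3*pi).
Summing the pieces and multiplying by (1/4) gives b_6 = -2/pi.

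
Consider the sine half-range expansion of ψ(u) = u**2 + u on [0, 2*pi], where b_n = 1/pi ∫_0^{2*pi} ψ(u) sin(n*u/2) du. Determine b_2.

b_2 = 1/pi ∫_0^{2*pi} (u**2 + u) sin(u) du.
Integrating by parts twice (tabular method), an antiderivative of (u**2 + u) sin(u) is -u**2*cos(u) + 2*u*sin(u) - u*cos(u) + sin(u) + 2*cos(u); evaluating from 0 to 2*pi: ∫_{0}^{2*pi} (u**2 + u) sin(u) du = (-4*pi**2 - 2*pi + 2) - (2) = -2*pi*(1 + 2*pi).
Hence b_2 = (1/pi)·(-2*pi*(1 + 2*pi)) = -4*pi - 2.

-4*pi - 2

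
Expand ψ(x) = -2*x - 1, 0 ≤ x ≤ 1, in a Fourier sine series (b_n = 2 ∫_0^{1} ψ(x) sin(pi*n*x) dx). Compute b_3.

-8/(3*pi)

b_3 = 2 ∫_0^{1} (-2*x - 1) sin(3*pi*x) dx.
Integrating by parts (boundary term plus one more integral), an antiderivative of (-2*x - 1) sin(3*pi*x) is 2*x*cos(3*pi*x)/(3*pi) - 2*sin(3*pi*x)/(9*pi**2) + cos(3*pi*x)/(3*pi); evaluating from 0 to 1: ∫_{0}^{1} (-2*x - 1) sin(3*pi*x) dx = (-1/pi) - (1/(3*pi)) = -4/(3*pi).
Hence b_3 = 2·(-4/(3*pi)) = -8/(3*pi).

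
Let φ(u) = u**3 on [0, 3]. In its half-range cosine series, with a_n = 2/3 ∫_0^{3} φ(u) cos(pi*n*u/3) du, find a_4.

a_4 = 2/3 ∫_0^{3} (u**3) cos(4*pi*u/3) du.
Integrating by parts three times (tabular method), an antiderivative of (u**3) cos(4*pi*u/3) is 3*u**3*sin(4*pi*u/3)/(4*pi) + 27*u**2*cos(4*pi*u/3)/(16*pi**2) - 81*u*sin(4*pi*u/3)/(32*pi**3) - 243*cos(4*pi*u/3)/(128*pi**4); evaluating from 0 to 3: ∫_{0}^{3} (u**3) cos(4*pi*u/3) du = (243*(-1 + 8*pi**2)/(128*pi**4)) - (-243/(128*pi**4)) = 243/(16*pi**2).
Hence a_4 = (2/3)·(243/(16*pi**2)) = 81/(8*pi**2).

81/(8*pi**2)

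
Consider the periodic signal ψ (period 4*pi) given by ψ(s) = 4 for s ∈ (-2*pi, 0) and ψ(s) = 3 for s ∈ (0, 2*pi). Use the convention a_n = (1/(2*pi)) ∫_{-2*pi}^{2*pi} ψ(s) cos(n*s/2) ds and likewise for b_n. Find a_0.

a_0 = (1/(2*pi)) ∫_{-2*pi}^{2*pi} ψ(s) ds = (1/(2*pi)) · (14*pi) = 7.

7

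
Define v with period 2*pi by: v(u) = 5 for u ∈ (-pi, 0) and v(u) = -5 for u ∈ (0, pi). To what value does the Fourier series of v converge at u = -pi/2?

v is continuous at u = -pi/2 with value 5, so the series converges to 5 there.

5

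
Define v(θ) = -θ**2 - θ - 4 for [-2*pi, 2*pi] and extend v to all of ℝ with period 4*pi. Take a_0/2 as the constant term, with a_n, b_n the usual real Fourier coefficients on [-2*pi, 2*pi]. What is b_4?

1

b_4 = (1/(2*pi)) ∫_{-2*pi}^{2*pi} v(θ) sin(2*θ) dθ.
Integrating by parts twice (tabular method), an antiderivative of (-θ**2 - θ - 4) sin(2*θ) is θ**2*cos(2*θ)/2 - θ*sin(2*θ)/2 + θ*cos(2*θ)/2 - sin(2*θ)/4 + 7*cos(2*θ)/4; evaluating from -2*pi to 2*pi: ∫_{-2*pi}^{2*pi} (-θ**2 - θ - 4) sin(2*θ) dθ = (7/4 + pi + 2*pi**2) - (-pi + 7/4 + 2*pi**2) = 2*pi.
Hence b_4 = (1/(2*pi))·(2*pi) = 1.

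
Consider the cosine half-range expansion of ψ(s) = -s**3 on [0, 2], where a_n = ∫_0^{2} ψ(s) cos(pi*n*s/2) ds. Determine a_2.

a_2 = ∫_0^{2} (-s**3) cos(pi*s) ds.
Integrating by parts three times (tabular method), an antiderivative of (-s**3) cos(pi*s) is -s**3*sin(pi*s)/pi - 3*s**2*cos(pi*s)/pi**2 + 6*s*sin(pi*s)/pi**3 + 6*cos(pi*s)/pi**4; evaluating from 0 to 2: ∫_{0}^{2} (-s**3) cos(pi*s) ds = (6*(1 - 2*pi**2)/pi**4) - (6/pi**4) = -12/pi**2.
Hence a_2 = -12/pi**2.

-12/pi**2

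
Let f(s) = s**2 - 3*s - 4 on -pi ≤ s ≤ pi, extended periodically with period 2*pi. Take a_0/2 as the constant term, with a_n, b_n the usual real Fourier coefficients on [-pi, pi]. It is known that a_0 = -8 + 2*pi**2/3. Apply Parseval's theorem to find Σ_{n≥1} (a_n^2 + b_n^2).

pi**2*(8*pi**2/45 + 6)

Parseval: a_0^2/2 + Σ_{n≥1} (a_n^2+b_n^2) = 1/pi ∫_{-pi}^{pi} f(s)^2 ds = 2*pi**2/3 + 32 + 2*pi**4/5.
Subtract a_0^2/2 = 2*(12 - pi**2)**2/9: Σ (a_n^2+b_n^2) = pi**2*(8*pi**2/45 + 6).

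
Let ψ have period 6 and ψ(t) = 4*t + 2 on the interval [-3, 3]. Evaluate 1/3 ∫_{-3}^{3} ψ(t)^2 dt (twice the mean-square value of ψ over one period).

104

1/3 ∫_{-3}^{3} ψ(t)^2 dt = 1/3 · (312) = 104.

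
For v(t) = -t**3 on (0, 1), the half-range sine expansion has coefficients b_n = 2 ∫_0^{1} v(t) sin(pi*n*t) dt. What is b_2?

(-3/2 + pi**2)/pi**3

b_2 = 2 ∫_0^{1} (-t**3) sin(2*pi*t) dt.
Integrating by parts three times (tabular method), an antiderivative of (-t**3) sin(2*pi*t) is t**3*cos(2*pi*t)/(2*pi) - 3*t**2*sin(2*pi*t)/(4*pi**2) - 3*t*cos(2*pi*t)/(4*pi**3) + 3*sin(2*pi*t)/(8*pi**4); evaluating from 0 to 1: ∫_{0}^{1} (-t**3) sin(2*pi*t) dt = ((-3 + 2*pi**2)/(4*pi**3)) - (0) = (-3 + 2*pi**2)/(4*pi**3).
Hence b_2 = 2·((-3 + 2*pi**2)/(4*pi**3)) = (-3/2 + pi**2)/pi**3.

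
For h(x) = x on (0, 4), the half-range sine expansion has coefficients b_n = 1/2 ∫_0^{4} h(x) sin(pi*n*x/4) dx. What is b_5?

b_5 = 1/2 ∫_0^{4} (x) sin(5*pi*x/4) dx.
Integrating by parts (boundary term plus one more integral), an antiderivative of (x) sin(5*pi*x/4) is -4*x*cos(5*pi*x/4)/(5*pi) + 16*sin(5*pi*x/4)/(25*pi**2); evaluating from 0 to 4: ∫_{0}^{4} (x) sin(5*pi*x/4) dx = (16/(5*pi)) - (0) = 16/(5*pi).
Hence b_5 = (1/2)·(16/(5*pi)) = 8/(5*pi).

8/(5*pi)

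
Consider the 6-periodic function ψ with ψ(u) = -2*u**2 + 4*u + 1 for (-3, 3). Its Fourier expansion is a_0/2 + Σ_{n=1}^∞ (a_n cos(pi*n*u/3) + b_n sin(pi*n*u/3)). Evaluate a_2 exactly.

a_2 = 1/3 ∫_{-3}^{3} ψ(u) cos(2*pi*u/3) du.
Integrating by parts twice (tabular method), an antiderivative of (-2*u**2 + 4*u + 1) cos(2*pi*u/3) is -3*u**2*sin(2*pi*u/3)/pi + 6*u*sin(2*pi*u/3)/pi - 9*u*cos(2*pi*u/3)/pi**2 + 27*sin(2*pi*u/3)/(2*pi**3) + 3*sin(2*pi*u/3)/(2*pi) + 9*cos(2*pi*u/3)/pi**2; evaluating from -3 to 3: ∫_{-3}^{3} (-2*u**2 + 4*u + 1) cos(2*pi*u/3) du = (-18/pi**2) - (36/pi**2) = -54/pi**2.
Hence a_2 = (1/3)·(-54/pi**2) = -18/pi**2.

-18/pi**2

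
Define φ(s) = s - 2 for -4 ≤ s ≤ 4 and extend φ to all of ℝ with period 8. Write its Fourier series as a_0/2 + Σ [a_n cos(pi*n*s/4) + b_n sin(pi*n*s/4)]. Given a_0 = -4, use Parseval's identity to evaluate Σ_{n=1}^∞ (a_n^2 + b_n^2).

Parseval: a_0^2/2 + Σ_{n≥1} (a_n^2+b_n^2) = 1/4 ∫_{-4}^{4} φ(s)^2 ds = 56/3.
Subtract a_0^2/2 = 8: Σ (a_n^2+b_n^2) = 32/3.

32/3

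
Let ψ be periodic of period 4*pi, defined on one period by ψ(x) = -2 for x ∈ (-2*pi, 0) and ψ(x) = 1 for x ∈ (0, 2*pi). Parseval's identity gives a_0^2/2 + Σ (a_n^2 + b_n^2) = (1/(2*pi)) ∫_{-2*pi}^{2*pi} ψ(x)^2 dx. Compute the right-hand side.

(1/(2*pi)) ∫_{-2*pi}^{2*pi} ψ(x)^2 dx = (1/(2*pi)) · (10*pi) = 5.

5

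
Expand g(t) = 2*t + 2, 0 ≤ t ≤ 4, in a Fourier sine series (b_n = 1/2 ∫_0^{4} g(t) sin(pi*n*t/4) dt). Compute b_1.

24/pi

b_1 = 1/2 ∫_0^{4} (2*t + 2) sin(pi*t/4) dt.
Integrating by parts (boundary term plus one more integral), an antiderivative of (2*t + 2) sin(pi*t/4) is -8*t*cos(pi*t/4)/pi + 32*sin(pi*t/4)/pi**2 - 8*cos(pi*t/4)/pi; evaluating from 0 to 4: ∫_{0}^{4} (2*t + 2) sin(pi*t/4) dt = (40/pi) - (-8/pi) = 48/pi.
Hence b_1 = (1/2)·(48/pi) = 24/pi.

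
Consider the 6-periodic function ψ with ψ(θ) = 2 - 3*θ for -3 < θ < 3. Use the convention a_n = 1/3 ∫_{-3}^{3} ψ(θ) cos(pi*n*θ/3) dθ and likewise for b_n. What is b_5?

b_5 = 1/3 ∫_{-3}^{3} ψ(θ) sin(5*pi*θ/3) dθ.
Integrating by parts (boundary term plus one more integral), an antiderivative of (2 - 3*θ) sin(5*pi*θ/3) is 9*θ*cos(5*pi*θ/3)/(5*pi) - 27*sin(5*pi*θ/3)/(25*pi**2) - 6*cos(5*pi*θ/3)/(5*pi); evaluating from -3 to 3: ∫_{-3}^{3} (2 - 3*θ) sin(5*pi*θ/3) dθ = (-21/(5*pi)) - (33/(5*pi)) = -54/(5*pi).
Hence b_5 = (1/3)·(-54/(5*pi)) = -18/(5*pi).

-18/(5*pi)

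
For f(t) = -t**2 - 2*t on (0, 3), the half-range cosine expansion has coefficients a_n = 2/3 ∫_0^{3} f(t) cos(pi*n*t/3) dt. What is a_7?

a_7 = 2/3 ∫_0^{3} (-t**2 - 2*t) cos(7*pi*t/3) dt.
Integrating by parts twice (tabular method), an antiderivative of (-t**2 - 2*t) cos(7*pi*t/3) is -3*t**2*sin(7*pi*t/3)/(7*pi) - 6*t*sin(7*pi*t/3)/(7*pi) - 18*t*cos(7*pi*t/3)/(49*pi**2) + 54*sin(7*pi*t/3)/(343*pi**3) - 18*cos(7*pi*t/3)/(49*pi**2); evaluating from 0 to 3: ∫_{0}^{3} (-t**2 - 2*t) cos(7*pi*t/3) dt = (72/(49*pi**2)) - (-18/(49*pi**2)) = 90/(49*pi**2).
Hence a_7 = (2/3)·(90/(49*pi**2)) = 60/(49*pi**2).

60/(49*pi**2)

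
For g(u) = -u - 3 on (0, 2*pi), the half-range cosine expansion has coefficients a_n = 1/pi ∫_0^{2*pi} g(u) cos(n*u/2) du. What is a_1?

8/pi

a_1 = 1/pi ∫_0^{2*pi} (-u - 3) cos(u/2) du.
Integrating by parts (boundary term plus one more integral), an antiderivative of (-u - 3) cos(u/2) is -2*u*sin(u/2) - 6*sin(u/2) - 4*cos(u/2); evaluating from 0 to 2*pi: ∫_{0}^{2*pi} (-u - 3) cos(u/2) du = (4) - (-4) = 8.
Hence a_1 = (1/pi)·(8) = 8/pi.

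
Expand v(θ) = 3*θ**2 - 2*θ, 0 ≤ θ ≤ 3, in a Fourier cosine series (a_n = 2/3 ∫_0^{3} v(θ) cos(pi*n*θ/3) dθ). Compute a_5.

a_5 = 2/3 ∫_0^{3} (3*θ**2 - 2*θ) cos(5*pi*θ/3) dθ.
Integrating by parts twice (tabular method), an antiderivative of (3*θ**2 - 2*θ) cos(5*pi*θ/3) is 9*θ**2*sin(5*pi*θ/3)/(5*pi) - 6*θ*sin(5*pi*θ/3)/(5*pi) + 54*θ*cos(5*pi*θ/3)/(25*pi**2) - 162*sin(5*pi*θ/3)/(125*pi**3) - 18*cos(5*pi*θ/3)/(25*pi**2); evaluating from 0 to 3: ∫_{0}^{3} (3*θ**2 - 2*θ) cos(5*pi*θ/3) dθ = (-144/(25*pi**2)) - (-18/(25*pi**2)) = -126/(25*pi**2).
Hence a_5 = (2/3)·(-126/(25*pi**2)) = -84/(25*pi**2).

-84/(25*pi**2)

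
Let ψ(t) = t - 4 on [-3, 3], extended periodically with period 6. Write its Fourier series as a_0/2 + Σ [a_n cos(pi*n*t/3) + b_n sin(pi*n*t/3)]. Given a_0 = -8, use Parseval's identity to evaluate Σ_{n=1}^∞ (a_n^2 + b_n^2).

6

Parseval: a_0^2/2 + Σ_{n≥1} (a_n^2+b_n^2) = 1/3 ∫_{-3}^{3} ψ(t)^2 dt = 38.
Subtract a_0^2/2 = 32: Σ (a_n^2+b_n^2) = 6.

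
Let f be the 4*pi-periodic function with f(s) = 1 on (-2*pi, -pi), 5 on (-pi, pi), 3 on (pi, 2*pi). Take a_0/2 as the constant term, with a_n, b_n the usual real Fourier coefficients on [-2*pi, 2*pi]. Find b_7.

2/(7*pi)

b_7 = (1/(2*pi)) ∫_{-2*pi}^{2*pi} f(s) sin(7*s/2) ds.
Split the integral at the breakpoints.
Directly, an antiderivative of (1) sin(7*s/2) is -2*cos(7*s/2)/7; evaluating from -2*pi to -pi: ∫_{-2*pi}^{-pi} (1) sin(7*s/2) ds = (0) - (2/7) = -2/7.
Directly, an antiderivative of (5) sin(7*s/2) is -10*cos(7*s/2)/7; evaluating from -pi to pi: ∫_{-pi}^{pi} (5) sin(7*s/2) ds = (0) - (0) = 0.
Directly, an antiderivative of (3) sin(7*s/2) is -6*cos(7*s/2)/7; evaluating from pi to 2*pi: ∫_{pi}^{2*pi} (3) sin(7*s/2) ds = (6/7) - (0) = 6/7.
Summing the pieces and multiplying by (1/(2*pi)) gives b_7 = 2/(7*pi).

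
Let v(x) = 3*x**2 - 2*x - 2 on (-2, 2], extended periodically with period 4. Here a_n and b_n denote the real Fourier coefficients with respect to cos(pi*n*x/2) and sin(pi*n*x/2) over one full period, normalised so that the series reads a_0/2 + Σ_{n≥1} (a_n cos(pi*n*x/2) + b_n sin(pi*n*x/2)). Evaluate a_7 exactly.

a_7 = 1/2 ∫_{-2}^{2} v(x) cos(7*pi*x/2) dx.
Integrating by parts twice (tabular method), an antiderivative of (3*x**2 - 2*x - 2) cos(7*pi*x/2) is 6*x**2*sin(7*pi*x/2)/(7*pi) - 4*x*sin(7*pi*x/2)/(7*pi) + 24*x*cos(7*pi*x/2)/(49*pi**2) - 4*sin(7*pi*x/2)/(7*pi) - 48*sin(7*pi*x/2)/(343*pi**3) - 8*cos(7*pi*x/2)/(49*pi**2); evaluating from -2 to 2: ∫_{-2}^{2} (3*x**2 - 2*x - 2) cos(7*pi*x/2) dx = (-40/(49*pi**2)) - (8/(7*pi**2)) = -96/(49*pi**2).
Hence a_7 = (1/2)·(-96/(49*pi**2)) = -48/(49*pi**2).

-48/(49*pi**2)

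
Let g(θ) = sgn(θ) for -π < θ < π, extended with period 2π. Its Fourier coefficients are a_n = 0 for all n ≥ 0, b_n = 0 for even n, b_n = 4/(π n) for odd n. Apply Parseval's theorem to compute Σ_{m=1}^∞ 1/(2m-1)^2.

pi**2/8

Parseval: Σ b_n^2 = (1/π) ∫_{-π}^{π} g(θ)^2 dθ = 2.
Only odd n contribute, with b_n^2 = 16/(π^2 n^2), so Σ_{m≥1} 1/(2m-1)^2 = π^2·(2)/16 = pi**2/8.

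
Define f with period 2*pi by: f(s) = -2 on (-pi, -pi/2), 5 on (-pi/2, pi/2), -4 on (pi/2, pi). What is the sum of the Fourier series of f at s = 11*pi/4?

s = 11*pi/4 differs from s = 3*pi/4 by 1 full period(s), and the series is 2*pi-periodic.
f is continuous at s = 3*pi/4 with value -4, so the series converges to -4 there.

-4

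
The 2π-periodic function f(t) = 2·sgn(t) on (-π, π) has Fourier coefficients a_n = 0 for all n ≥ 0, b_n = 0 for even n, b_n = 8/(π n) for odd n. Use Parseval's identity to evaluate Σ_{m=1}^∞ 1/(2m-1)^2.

Parseval: Σ b_n^2 = (1/π) ∫_{-π}^{π} f(t)^2 dt = 8.
Only odd n contribute, with b_n^2 = 64/(π^2 n^2), so Σ_{m≥1} 1/(2m-1)^2 = π^2·(8)/64 = pi**2/8.

pi**2/8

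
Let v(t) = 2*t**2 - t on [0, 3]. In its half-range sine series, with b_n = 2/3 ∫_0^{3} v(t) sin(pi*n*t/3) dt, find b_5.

b_5 = 2/3 ∫_0^{3} (2*t**2 - t) sin(5*pi*t/3) dt.
Integrating by parts twice (tabular method), an antiderivative of (2*t**2 - t) sin(5*pi*t/3) is -6*t**2*cos(5*pi*t/3)/(5*pi) + 36*t*sin(5*pi*t/3)/(25*pi**2) + 3*t*cos(5*pi*t/3)/(5*pi) - 9*sin(5*pi*t/3)/(25*pi**2) + 108*cos(5*pi*t/3)/(125*pi**3); evaluating from 0 to 3: ∫_{0}^{3} (2*t**2 - t) sin(5*pi*t/3) dt = (-108/(125*pi**3) + 9/pi) - (108/(125*pi**3)) = -216/(125*pi**3) + 9/pi.
Hence b_5 = (2/3)·(-216/(125*pi**3) + 9/pi) = -144/(125*pi**3) + 6/pi.

-144/(125*pi**3) + 6/pi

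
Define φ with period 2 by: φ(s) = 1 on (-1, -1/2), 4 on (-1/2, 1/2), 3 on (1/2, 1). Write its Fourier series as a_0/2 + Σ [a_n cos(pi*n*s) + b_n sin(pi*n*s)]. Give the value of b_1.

2/pi

b_1 = ∫_{-1}^{1} φ(s) sin(pi*s) ds.
Split the integral at the breakpoints.
Directly, an antiderivative of (1) sin(pi*s) is -cos(pi*s)/pi; evaluating from -1 to -1/2: ∫_{-1}^{-1/2} (1) sin(pi*s) ds = (0) - (1/pi) = -1/pi.
Directly, an antiderivative of (4) sin(pi*s) is -4*cos(pi*s)/pi; evaluating from -1/2 to 1/2: ∫_{-1/2}^{1/2} (4) sin(pi*s) ds = (0) - (0) = 0.
Directly, an antiderivative of (3) sin(pi*s) is -3*cos(pi*s)/pi; evaluating from 1/2 to 1: ∫_{1/2}^{1} (3) sin(pi*s) ds = (3/pi) - (0) = 3/pi.
Summing the pieces gives b_1 = 2/pi.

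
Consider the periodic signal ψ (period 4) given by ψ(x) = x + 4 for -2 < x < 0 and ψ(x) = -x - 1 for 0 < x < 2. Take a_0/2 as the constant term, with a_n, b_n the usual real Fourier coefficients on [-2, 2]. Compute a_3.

a_3 = 1/2 ∫_{-2}^{2} ψ(x) cos(3*pi*x/2) dx.
Split the integral at the breakpoints.
Integrating by parts (boundary term plus one more integral), an antiderivative of (x + 4) cos(3*pi*x/2) is 2*x*sin(3*pi*x/2)/(3*pi) + 8*sin(3*pi*x/2)/(3*pi) + 4*cos(3*pi*x/2)/(9*pi**2); evaluating from -2 to 0: ∫_{-2}^{0} (x + 4) cos(3*pi*x/2) dx = (4/(9*pi**2)) - (-4/(9*pi**2)) = 8/(9*pi**2).
Integrating by parts (boundary term plus one more integral), an antiderivative of (-x - 1) cos(3*pi*x/2) is -2*x*sin(3*pi*x/2)/(3*pi) - 2*sin(3*pi*x/2)/(3*pi) - 4*cos(3*pi*x/2)/(9*pi**2); evaluating from 0 to 2: ∫_{0}^{2} (-x - 1) cos(3*pi*x/2) dx = (4/(9*pi**2)) - (-4/(9*pi**2)) = 8/(9*pi**2).
Summing the pieces and multiplying by (1/2) gives a_3 = 8/(9*pi**2).

8/(9*pi**2)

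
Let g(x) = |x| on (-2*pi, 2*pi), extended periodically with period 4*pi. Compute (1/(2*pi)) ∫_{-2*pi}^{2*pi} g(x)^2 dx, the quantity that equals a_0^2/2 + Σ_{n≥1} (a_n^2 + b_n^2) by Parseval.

(1/(2*pi)) ∫_{-2*pi}^{2*pi} g(x)^2 dx = (1/(2*pi)) · (16*pi**3/3) = 8*pi**2/3.

8*pi**2/3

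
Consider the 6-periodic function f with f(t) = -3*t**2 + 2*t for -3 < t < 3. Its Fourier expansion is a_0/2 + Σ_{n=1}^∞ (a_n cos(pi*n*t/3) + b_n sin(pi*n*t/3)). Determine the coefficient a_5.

a_5 = 1/3 ∫_{-3}^{3} f(t) cos(5*pi*t/3) dt.
Integrating by parts twice (tabular method), an antiderivative of (-3*t**2 + 2*t) cos(5*pi*t/3) is -9*t**2*sin(5*pi*t/3)/(5*pi) + 6*t*sin(5*pi*t/3)/(5*pi) - 54*t*cos(5*pi*t/3)/(25*pi**2) + 162*sin(5*pi*t/3)/(125*pi**3) + 18*cos(5*pi*t/3)/(25*pi**2); evaluating from -3 to 3: ∫_{-3}^{3} (-3*t**2 + 2*t) cos(5*pi*t/3) dt = (144/(25*pi**2)) - (-36/(5*pi**2)) = 324/(25*pi**2).
Hence a_5 = (1/3)·(324/(25*pi**2)) = 108/(25*pi**2).

108/(25*pi**2)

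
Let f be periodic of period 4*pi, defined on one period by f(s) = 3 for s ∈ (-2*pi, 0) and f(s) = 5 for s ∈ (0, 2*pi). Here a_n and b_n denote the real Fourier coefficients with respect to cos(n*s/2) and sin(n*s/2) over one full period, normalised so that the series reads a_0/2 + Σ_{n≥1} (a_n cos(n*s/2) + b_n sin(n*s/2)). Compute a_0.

a_0 = (1/(2*pi)) ∫_{-2*pi}^{2*pi} f(s) ds = (1/(2*pi)) · (16*pi) = 8.

8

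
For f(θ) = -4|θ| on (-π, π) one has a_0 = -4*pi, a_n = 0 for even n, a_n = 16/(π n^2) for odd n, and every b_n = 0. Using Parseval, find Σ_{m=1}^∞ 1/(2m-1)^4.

Parseval: a_0^2/2 + Σ a_n^2 = (1/π) ∫_{-π}^{π} f(θ)^2 dθ = 32*pi**2/3.
Subtract a_0^2/2 = 8*pi**2: Σ a_n^2 = 8*pi**2/3.
Only odd n contribute, with a_n^2 = 256/(π^2 n^4), so Σ_{m≥1} 1/(2m-1)^4 = π^2·(8*pi**2/3)/256 = pi**4/96.

pi**4/96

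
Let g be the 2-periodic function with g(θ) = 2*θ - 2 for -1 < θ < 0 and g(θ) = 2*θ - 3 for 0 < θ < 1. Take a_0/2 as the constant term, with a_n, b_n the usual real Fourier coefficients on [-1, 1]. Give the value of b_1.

2/pi

b_1 = ∫_{-1}^{1} g(θ) sin(pi*θ) dθ.
Split the integral at the breakpoints.
Integrating by parts (boundary term plus one more integral), an antiderivative of (2*θ - 2) sin(pi*θ) is -2*θ*cos(pi*θ)/pi + 2*sin(pi*θ)/pi**2 + 2*cos(pi*θ)/pi; evaluating from -1 to 0: ∫_{-1}^{0} (2*θ - 2) sin(pi*θ) dθ = (2/pi) - (-4/pi) = 6/pi.
Integrating by parts (boundary term plus one more integral), an antiderivative of (2*θ - 3) sin(pi*θ) is -2*θ*cos(pi*θ)/pi + 2*sin(pi*θ)/pi**2 + 3*cos(pi*θ)/pi; evaluating from 0 to 1: ∫_{0}^{1} (2*θ - 3) sin(pi*θ) dθ = (-1/pi) - (3/pi) = -4/pi.
Summing the pieces gives b_1 = 2/pi.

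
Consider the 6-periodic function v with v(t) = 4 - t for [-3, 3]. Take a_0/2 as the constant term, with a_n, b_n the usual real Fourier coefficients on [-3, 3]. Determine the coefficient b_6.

1/pi

b_6 = 1/3 ∫_{-3}^{3} v(t) sin(2*pi*t) dt.
Integrating by parts (boundary term plus one more integral), an antiderivative of (4 - t) sin(2*pi*t) is t*cos(2*pi*t)/(2*pi) - sin(2*pi*t)/(4*pi**2) - 2*cos(2*pi*t)/pi; evaluating from -3 to 3: ∫_{-3}^{3} (4 - t) sin(2*pi*t) dt = (-1/(2*pi)) - (-7/(2*pi)) = 3/pi.
Hence b_6 = (1/3)·(3/pi) = 1/pi.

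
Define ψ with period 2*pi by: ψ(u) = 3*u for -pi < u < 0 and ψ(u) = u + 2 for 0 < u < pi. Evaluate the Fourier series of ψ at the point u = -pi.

1 - pi

At u = -pi the one-sided limits are ψ(-pi^-) = 2 + pi and ψ(-pi^+) = -3*pi.
By Dirichlet's theorem the series converges to their average, [(2 + pi) + (-3*pi)]/2 = 1 - pi.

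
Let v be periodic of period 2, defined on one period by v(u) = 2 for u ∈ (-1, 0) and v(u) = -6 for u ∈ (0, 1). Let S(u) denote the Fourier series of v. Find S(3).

-2

u = 3 differs from u = 1 by 1 full period(s), and the series is 2-periodic.
At u = 1 the one-sided limits are v(1^-) = -6 and v(1^+) = 2.
By Dirichlet's theorem the series converges to their average, [(-6) + (2)]/2 = -2.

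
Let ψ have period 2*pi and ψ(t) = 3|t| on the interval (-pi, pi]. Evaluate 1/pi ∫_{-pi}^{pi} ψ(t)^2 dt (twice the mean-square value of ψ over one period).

1/pi ∫_{-pi}^{pi} ψ(t)^2 dt = 1/pi · (6*pi**3) = 6*pi**2.

6*pi**2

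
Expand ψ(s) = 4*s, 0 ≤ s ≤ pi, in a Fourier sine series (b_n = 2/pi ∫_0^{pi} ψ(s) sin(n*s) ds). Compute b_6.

-4/3

b_6 = 2/pi ∫_0^{pi} (4*s) sin(6*s) ds.
Integrating by parts (boundary term plus one more integral), an antiderivative of (4*s) sin(6*s) is -2*s*cos(6*s)/3 + sin(6*s)/9; evaluating from 0 to pi: ∫_{0}^{pi} (4*s) sin(6*s) ds = (-2*pi/3) - (0) = -2*pi/3.
Hence b_6 = (2/pi)·(-2*pi/3) = -4/3.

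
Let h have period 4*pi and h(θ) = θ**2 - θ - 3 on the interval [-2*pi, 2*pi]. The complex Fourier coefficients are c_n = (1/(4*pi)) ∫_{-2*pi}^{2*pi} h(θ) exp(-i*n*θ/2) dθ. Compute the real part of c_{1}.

-8

Since h is real-valued, Re(c_{1}) = (1/(4*pi)) ∫_{-2*pi}^{2*pi} h(θ) cos(θ/2) dθ = a_{1}/2.
Integrating by parts twice (tabular method), an antiderivative of (θ**2 - θ - 3) cos(θ/2) is 2*θ**2*sin(θ/2) - 2*θ*sin(θ/2) + 8*θ*cos(θ/2) - 22*sin(θ/2) - 4*cos(θ/2); evaluating from -2*pi to 2*pi: ∫_{-2*pi}^{2*pi} (θ**2 - θ - 3) cos(θ/2) dθ = (4 - 16*pi) - (4 + 16*pi) = -32*pi.
Hence Re(c_{1}) = (1/(4*pi))·(-32*pi) = -8.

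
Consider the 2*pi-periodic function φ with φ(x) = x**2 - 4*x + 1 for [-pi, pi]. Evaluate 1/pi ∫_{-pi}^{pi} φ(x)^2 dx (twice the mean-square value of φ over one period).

1/pi ∫_{-pi}^{pi} φ(x)^2 dx = 1/pi · (2*pi*(5 + pi**4 + 30*pi**2)/5) = 2 + 2*pi**4/5 + 12*pi**2.

2 + 2*pi**4/5 + 12*pi**2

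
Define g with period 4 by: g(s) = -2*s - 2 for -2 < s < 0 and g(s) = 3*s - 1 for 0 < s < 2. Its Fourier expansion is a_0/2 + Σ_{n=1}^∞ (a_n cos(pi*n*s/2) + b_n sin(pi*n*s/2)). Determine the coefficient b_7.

4/(7*pi)

b_7 = 1/2 ∫_{-2}^{2} g(s) sin(7*pi*s/2) ds.
Split the integral at the breakpoints.
Integrating by parts (boundary term plus one more integral), an antiderivative of (-2*s - 2) sin(7*pi*s/2) is 4*s*cos(7*pi*s/2)/(7*pi) - 8*sin(7*pi*s/2)/(49*pi**2) + 4*cos(7*pi*s/2)/(7*pi); evaluating from -2 to 0: ∫_{-2}^{0} (-2*s - 2) sin(7*pi*s/2) ds = (4/(7*pi)) - (4/(7*pi)) = 0.
Integrating by parts (boundary term plus one more integral), an antiderivative of (3*s - 1) sin(7*pi*s/2) is -6*s*cos(7*pi*s/2)/(7*pi) + 12*sin(7*pi*s/2)/(49*pi**2) + 2*cos(7*pi*s/2)/(7*pi); evaluating from 0 to 2: ∫_{0}^{2} (3*s - 1) sin(7*pi*s/2) ds = (10/(7*pi)) - (2/(7*pi)) = 8/(7*pi).
Summing the pieces and multiplying by (1/2) gives b_7 = 4/(7*pi).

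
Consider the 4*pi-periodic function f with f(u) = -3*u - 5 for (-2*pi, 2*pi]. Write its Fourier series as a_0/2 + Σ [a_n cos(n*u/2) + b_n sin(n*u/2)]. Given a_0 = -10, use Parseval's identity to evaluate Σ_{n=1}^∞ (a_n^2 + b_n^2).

24*pi**2

Parseval: a_0^2/2 + Σ_{n≥1} (a_n^2+b_n^2) = (1/(2*pi)) ∫_{-2*pi}^{2*pi} f(u)^2 du = 50 + 24*pi**2.
Subtract a_0^2/2 = 50: Σ (a_n^2+b_n^2) = 24*pi**2.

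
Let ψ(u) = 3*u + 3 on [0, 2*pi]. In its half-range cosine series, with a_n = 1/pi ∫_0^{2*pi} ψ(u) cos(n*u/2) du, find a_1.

-24/pi

a_1 = 1/pi ∫_0^{2*pi} (3*u + 3) cos(u/2) du.
Integrating by parts (boundary term plus one more integral), an antiderivative of (3*u + 3) cos(u/2) is 6*u*sin(u/2) + 6*sin(u/2) + 12*cos(u/2); evaluating from 0 to 2*pi: ∫_{0}^{2*pi} (3*u + 3) cos(u/2) du = (-12) - (12) = -24.
Hence a_1 = (1/pi)·(-24) = -24/pi.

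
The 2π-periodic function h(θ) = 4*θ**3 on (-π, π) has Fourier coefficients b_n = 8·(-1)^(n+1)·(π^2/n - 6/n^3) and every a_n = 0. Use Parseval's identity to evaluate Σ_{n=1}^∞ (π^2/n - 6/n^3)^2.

pi**6/14

Parseval: Σ b_n^2 = (1/π) ∫_{-π}^{π} h(θ)^2 dθ = 32*pi**6/7.
b_n^2 = 64·(π^2/n - 6/n^3)^2, so the sum equals (32*pi**6/7)/64 = pi**6/14.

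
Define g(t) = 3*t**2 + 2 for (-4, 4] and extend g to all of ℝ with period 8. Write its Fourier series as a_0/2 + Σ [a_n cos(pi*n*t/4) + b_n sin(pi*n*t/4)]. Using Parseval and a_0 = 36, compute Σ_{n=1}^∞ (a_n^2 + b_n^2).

Parseval: a_0^2/2 + Σ_{n≥1} (a_n^2+b_n^2) = 1/4 ∫_{-4}^{4} g(t)^2 dt = 5288/5.
Subtract a_0^2/2 = 648: Σ (a_n^2+b_n^2) = 2048/5.

2048/5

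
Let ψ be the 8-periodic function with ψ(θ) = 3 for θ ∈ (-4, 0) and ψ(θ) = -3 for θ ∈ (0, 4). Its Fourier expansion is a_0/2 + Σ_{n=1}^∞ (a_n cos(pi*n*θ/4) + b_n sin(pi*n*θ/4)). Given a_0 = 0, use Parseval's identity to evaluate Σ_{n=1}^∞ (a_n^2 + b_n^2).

Parseval: a_0^2/2 + Σ_{n≥1} (a_n^2+b_n^2) = 1/4 ∫_{-4}^{4} ψ(θ)^2 dθ = 18.
Subtract a_0^2/2 = 0: Σ (a_n^2+b_n^2) = 18.

18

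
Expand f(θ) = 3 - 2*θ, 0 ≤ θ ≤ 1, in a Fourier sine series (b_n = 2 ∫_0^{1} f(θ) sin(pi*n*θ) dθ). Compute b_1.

b_1 = 2 ∫_0^{1} (3 - 2*θ) sin(pi*θ) dθ.
Integrating by parts (boundary term plus one more integral), an antiderivative of (3 - 2*θ) sin(pi*θ) is 2*θ*cos(pi*θ)/pi - 2*sin(pi*θ)/pi**2 - 3*cos(pi*θ)/pi; evaluating from 0 to 1: ∫_{0}^{1} (3 - 2*θ) sin(pi*θ) dθ = (1/pi) - (-3/pi) = 4/pi.
Hence b_1 = 2·(4/pi) = 8/pi.

8/pi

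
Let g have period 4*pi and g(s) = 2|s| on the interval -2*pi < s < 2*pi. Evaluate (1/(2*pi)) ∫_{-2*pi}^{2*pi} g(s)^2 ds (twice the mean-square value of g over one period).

32*pi**2/3

(1/(2*pi)) ∫_{-2*pi}^{2*pi} g(s)^2 ds = (1/(2*pi)) · (64*pi**3/3) = 32*pi**2/3.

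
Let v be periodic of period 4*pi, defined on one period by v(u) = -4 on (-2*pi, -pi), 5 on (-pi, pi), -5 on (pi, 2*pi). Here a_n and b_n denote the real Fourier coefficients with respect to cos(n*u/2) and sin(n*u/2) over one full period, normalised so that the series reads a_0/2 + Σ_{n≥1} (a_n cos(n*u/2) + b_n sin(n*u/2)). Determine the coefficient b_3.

b_3 = (1/(2*pi)) ∫_{-2*pi}^{2*pi} v(u) sin(3*u/2) du.
Split the integral at the breakpoints.
Directly, an antiderivative of (-4) sin(3*u/2) is 8*cos(3*u/2)/3; evaluating from -2*pi to -pi: ∫_{-2*pi}^{-pi} (-4) sin(3*u/2) du = (0) - (-8/3) = 8/3.
Directly, an antiderivative of (5) sin(3*u/2) is -10*cos(3*u/2)/3; evaluating from -pi to pi: ∫_{-pi}^{pi} (5) sin(3*u/2) du = (0) - (0) = 0.
Directly, an antiderivative of (-5) sin(3*u/2) is 10*cos(3*u/2)/3; evaluating from pi to 2*pi: ∫_{pi}^{2*pi} (-5) sin(3*u/2) du = (-10/3) - (0) = -10/3.
Summing the pieces and multiplying by (1/(2*pi)) gives b_3 = -1/(3*pi).

-1/(3*pi)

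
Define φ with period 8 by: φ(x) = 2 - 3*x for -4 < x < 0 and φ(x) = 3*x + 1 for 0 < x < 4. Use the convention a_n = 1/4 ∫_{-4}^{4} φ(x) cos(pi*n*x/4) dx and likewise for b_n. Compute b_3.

b_3 = 1/4 ∫_{-4}^{4} φ(x) sin(3*pi*x/4) dx.
Split the integral at the breakpoints.
Integrating by parts (boundary term plus one more integral), an antiderivative of (2 - 3*x) sin(3*pi*x/4) is 4*x*cos(3*pi*x/4)/pi - 16*sin(3*pi*x/4)/(3*pi**2) - 8*cos(3*pi*x/4)/(3*pi); evaluating from -4 to 0: ∫_{-4}^{0} (2 - 3*x) sin(3*pi*x/4) dx = (-8/(3*pi)) - (56/(3*pi)) = -64/(3*pi).
Integrating by parts (boundary term plus one more integral), an antiderivative of (3*x + 1) sin(3*pi*x/4) is -4*x*cos(3*pi*x/4)/pi + 16*sin(3*pi*x/4)/(3*pi**2) - 4*cos(3*pi*x/4)/(3*pi); evaluating from 0 to 4: ∫_{0}^{4} (3*x + 1) sin(3*pi*x/4) dx = (52/(3*pi)) - (-4/(3*pi)) = 56/(3*pi).
Summing the pieces and multiplying by (1/4) gives b_3 = -2/(3*pi).

-2/(3*pi)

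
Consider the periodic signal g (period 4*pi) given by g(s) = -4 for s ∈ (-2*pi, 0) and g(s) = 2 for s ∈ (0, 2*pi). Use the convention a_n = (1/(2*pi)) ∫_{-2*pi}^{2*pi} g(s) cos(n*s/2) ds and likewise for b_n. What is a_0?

a_0 = (1/(2*pi)) ∫_{-2*pi}^{2*pi} g(s) ds = (1/(2*pi)) · (-4*pi) = -2.

-2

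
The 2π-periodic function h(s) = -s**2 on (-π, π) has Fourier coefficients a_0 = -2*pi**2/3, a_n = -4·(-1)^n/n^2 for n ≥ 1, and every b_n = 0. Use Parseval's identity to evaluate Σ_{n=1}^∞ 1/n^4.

pi**4/90

Parseval: a_0^2/2 + Σ a_n^2 = (1/π) ∫_{-π}^{π} h(s)^2 ds = 2*pi**4/5.
Subtract a_0^2/2 = 2*pi**4/9: Σ a_n^2 = 8*pi**4/45.
Since a_n^2 = 16/n^4, Σ 1/n^4 = pi**4/90.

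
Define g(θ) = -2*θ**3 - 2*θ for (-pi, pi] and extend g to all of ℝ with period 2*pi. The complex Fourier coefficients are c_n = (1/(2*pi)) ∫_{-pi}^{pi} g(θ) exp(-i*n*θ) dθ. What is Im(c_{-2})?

-1/2 + pi**2

Since g is real-valued, Im(c_{-2}) = -(1/(2*pi)) ∫_{-pi}^{pi} g(θ) sin(-2*θ) dθ = b_{2}/2.
g is odd and sin(-2*θ) is odd, so the integrand is even: ∫_{-pi}^{pi} g(θ) sin(-2*θ) dθ = 2∫_0^{pi} g(θ) sin(-2*θ) dθ.
Integrating by parts three times (tabular method), an antiderivative of (-2*θ**3 - 2*θ) sin(-2*θ) is -θ**3*cos(2*θ) + 3*θ**2*sin(2*θ)/2 + θ*cos(2*θ)/2 - sin(2*θ)/4; evaluating from 0 to pi: ∫_{0}^{pi} (-2*θ**3 - 2*θ) sin(-2*θ) dθ = (-pi**3 + pi/2) - (0) = -pi**3 + pi/2.
So ∫_{-pi}^{pi} g(θ) sin(-2*θ) dθ = pi - 2*pi**3.
Hence Im(c_{-2}) = (-1/(2*pi))·(pi - 2*pi**3) = -1/2 + pi**2.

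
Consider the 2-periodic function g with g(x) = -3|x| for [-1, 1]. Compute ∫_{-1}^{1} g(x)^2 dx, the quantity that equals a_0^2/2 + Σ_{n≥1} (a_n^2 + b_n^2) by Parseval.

∫_{-1}^{1} g(x)^2 dx = 6.

6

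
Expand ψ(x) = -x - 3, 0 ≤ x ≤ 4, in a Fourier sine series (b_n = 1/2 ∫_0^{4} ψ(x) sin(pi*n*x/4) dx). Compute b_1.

-20/pi

b_1 = 1/2 ∫_0^{4} (-x - 3) sin(pi*x/4) dx.
Integrating by parts (boundary term plus one more integral), an antiderivative of (-x - 3) sin(pi*x/4) is 4*x*cos(pi*x/4)/pi - 16*sin(pi*x/4)/pi**2 + 12*cos(pi*x/4)/pi; evaluating from 0 to 4: ∫_{0}^{4} (-x - 3) sin(pi*x/4) dx = (-28/pi) - (12/pi) = -40/pi.
Hence b_1 = (1/2)·(-40/pi) = -20/pi.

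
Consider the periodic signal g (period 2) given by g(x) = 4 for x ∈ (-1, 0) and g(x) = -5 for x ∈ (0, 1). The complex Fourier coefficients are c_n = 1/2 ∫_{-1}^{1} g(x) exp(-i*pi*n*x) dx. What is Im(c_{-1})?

-9/pi

Since g is real-valued, Im(c_{-1}) = -1/2 ∫_{-1}^{1} g(x) sin(-pi*x) dx = b_{1}/2.
Split the integral at the breakpoints.
Directly, an antiderivative of (4) sin(-pi*x) is 4*cos(pi*x)/pi; evaluating from -1 to 0: ∫_{-1}^{0} (4) sin(-pi*x) dx = (4/pi) - (-4/pi) = 8/pi.
Directly, an antiderivative of (-5) sin(-pi*x) is -5*cos(pi*x)/pi; evaluating from 0 to 1: ∫_{0}^{1} (-5) sin(-pi*x) dx = (5/pi) - (-5/pi) = 10/pi.
So ∫_{-1}^{1} g(x) sin(-pi*x) dx = 18/pi.
Hence Im(c_{-1}) = (-1/2)·(18/pi) = -9/pi.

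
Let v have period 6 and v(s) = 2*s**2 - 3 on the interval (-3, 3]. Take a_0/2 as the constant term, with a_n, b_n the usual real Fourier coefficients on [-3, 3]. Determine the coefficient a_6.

a_6 = 1/3 ∫_{-3}^{3} v(s) cos(2*pi*s) ds.
v is even and cos(2*pi*s) is even, so the integrand is even and a_6 = 2/3 ∫_0^{3} v(s) cos(2*pi*s) ds.
Integrating by parts twice (tabular method), an antiderivative of (2*s**2 - 3) cos(2*pi*s) is s**2*sin(2*pi*s)/pi + s*cos(2*pi*s)/pi**2 - 3*sin(2*pi*s)/(2*pi) - sin(2*pi*s)/(2*pi**3); evaluating from 0 to 3: ∫_{0}^{3} (2*s**2 - 3) cos(2*pi*s) ds = (3/pi**2) - (0) = 3/pi**2.
Hence a_6 = (2/3)·(3/pi**2) = 2/pi**2.

2/pi**2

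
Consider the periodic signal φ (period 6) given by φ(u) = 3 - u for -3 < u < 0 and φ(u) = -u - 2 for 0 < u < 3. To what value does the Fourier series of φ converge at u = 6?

1/2

u = 6 differs from u = 0 by 1 full period(s), and the series is 6-periodic.
At u = 0 the one-sided limits are φ(0^-) = 3 and φ(0^+) = -2.
By Dirichlet's theorem the series converges to their average, [(3) + (-2)]/2 = 1/2.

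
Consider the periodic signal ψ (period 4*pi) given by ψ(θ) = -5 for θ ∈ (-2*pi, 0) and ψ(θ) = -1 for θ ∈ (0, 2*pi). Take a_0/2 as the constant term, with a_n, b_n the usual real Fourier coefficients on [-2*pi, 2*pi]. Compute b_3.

b_3 = (1/(2*pi)) ∫_{-2*pi}^{2*pi} ψ(θ) sin(3*θ/2) dθ.
Split the integral at the breakpoints.
Directly, an antiderivative of (-5) sin(3*θ/2) is 10*cos(3*θ/2)/3; evaluating from -2*pi to 0: ∫_{-2*pi}^{0} (-5) sin(3*θ/2) dθ = (10/3) - (-10/3) = 20/3.
Directly, an antiderivative of (-1) sin(3*θ/2) is 2*cos(3*θ/2)/3; evaluating from 0 to 2*pi: ∫_{0}^{2*pi} (-1) sin(3*θ/2) dθ = (-2/3) - (2/3) = -4/3.
Summing the pieces and multiplying by (1/(2*pi)) gives b_3 = 8/(3*pi).

8/(3*pi)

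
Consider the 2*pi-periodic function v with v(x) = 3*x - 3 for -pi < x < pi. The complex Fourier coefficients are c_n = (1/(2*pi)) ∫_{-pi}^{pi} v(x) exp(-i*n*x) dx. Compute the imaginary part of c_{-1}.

3

Since v is real-valued, Im(c_{-1}) = -(1/(2*pi)) ∫_{-pi}^{pi} v(x) sin(-x) dx = b_{1}/2.
Integrating by parts (boundary term plus one more integral), an antiderivative of (3*x - 3) sin(-x) is 3*x*cos(x) - 3*sin(x) - 3*cos(x); evaluating from -pi to pi: ∫_{-pi}^{pi} (3*x - 3) sin(-x) dx = (3 - 3*pi) - (3 + 3*pi) = -6*pi.
Hence Im(c_{-1}) = (-1/(2*pi))·(-6*pi) = 3.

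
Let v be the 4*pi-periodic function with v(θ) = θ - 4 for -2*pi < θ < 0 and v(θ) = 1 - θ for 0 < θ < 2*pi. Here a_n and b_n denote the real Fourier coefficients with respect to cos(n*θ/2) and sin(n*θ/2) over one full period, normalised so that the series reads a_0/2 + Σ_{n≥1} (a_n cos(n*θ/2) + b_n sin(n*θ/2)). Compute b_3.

10/(3*pi)

b_3 = (1/(2*pi)) ∫_{-2*pi}^{2*pi} v(θ) sin(3*θ/2) dθ.
Split the integral at the breakpoints.
Integrating by parts (boundary term plus one more integral), an antiderivative of (θ - 4) sin(3*θ/2) is -2*θ*cos(3*θ/2)/3 + 4*sin(3*θ/2)/9 + 8*cos(3*θ/2)/3; evaluating from -2*pi to 0: ∫_{-2*pi}^{0} (θ - 4) sin(3*θ/2) dθ = (8/3) - (-4*pi/3 - 8/3) = 4*pi/3 + 16/3.
Integrating by parts (boundary term plus one more integral), an antiderivative of (1 - θ) sin(3*θ/2) is 2*θ*cos(3*θ/2)/3 - 4*sin(3*θ/2)/9 - 2*cos(3*θ/2)/3; evaluating from 0 to 2*pi: ∫_{0}^{2*pi} (1 - θ) sin(3*θ/2) dθ = (2/3 - 4*pi/3) - (-2/3) = 4/3 - 4*pi/3.
Summing the pieces and multiplying by (1/(2*pi)) gives b_3 = 10/(3*pi).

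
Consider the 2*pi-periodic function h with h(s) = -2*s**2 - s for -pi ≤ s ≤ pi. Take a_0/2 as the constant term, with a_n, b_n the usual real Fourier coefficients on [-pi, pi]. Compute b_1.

b_1 = 1/pi ∫_{-pi}^{pi} h(s) sin(s) ds.
Integrating by parts twice (tabular method), an antiderivative of (-2*s**2 - s) sin(s) is 2*s**2*cos(s) - 4*s*sin(s) + s*cos(s) - sin(s) - 4*cos(s); evaluating from -pi to pi: ∫_{-pi}^{pi} (-2*s**2 - s) sin(s) ds = (-2*pi**2 - pi + 4) - (-2*pi**2 + pi + 4) = -2*pi.
Hence b_1 = (1/pi)·(-2*pi) = -2.

-2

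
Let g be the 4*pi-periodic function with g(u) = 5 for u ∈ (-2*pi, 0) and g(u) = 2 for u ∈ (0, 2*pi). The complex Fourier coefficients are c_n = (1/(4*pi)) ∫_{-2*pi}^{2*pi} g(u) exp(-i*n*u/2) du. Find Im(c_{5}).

Since g is real-valued, Im(c_{5}) = -(1/(4*pi)) ∫_{-2*pi}^{2*pi} g(u) sin(5*u/2) du = -b_{5}/2.
Split the integral at the breakpoints.
Directly, an antiderivative of (5) sin(5*u/2) is -2*cos(5*u/2); evaluating from -2*pi to 0: ∫_{-2*pi}^{0} (5) sin(5*u/2) du = (-2) - (2) = -4.
Directly, an antiderivative of (2) sin(5*u/2) is -4*cos(5*u/2)/5; evaluating from 0 to 2*pi: ∫_{0}^{2*pi} (2) sin(5*u/2) du = (4/5) - (-4/5) = 8/5.
So ∫_{-2*pi}^{2*pi} g(u) sin(5*u/2) du = -12/5.
Hence Im(c_{5}) = (-1/(4*pi))·(-12/5) = 3/(5*pi).

3/(5*pi)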